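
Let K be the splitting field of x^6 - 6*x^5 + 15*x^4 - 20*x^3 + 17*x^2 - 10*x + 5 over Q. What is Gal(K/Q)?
The polynomial f is an irreducible sextic over Q, so G = Gal(f/Q) is one of the 16 transitive subgroups 6T1, ..., 6T16 of S_6. The discriminant of f is -2508800, which is not a perfect square, so G is not contained in A_6. The transitive groups of degree 6 not contained in A_6 are: C_6 (6T1, order 6), S_3 (6T2, order 6), D_6 (6T3, order 12), C_3 x S_3 (6T5, order 18), A_4 x C_2 (6T6, order 24), S_4 (6T8, order 24), S_3 x S_3 (6T9, order 36), S_4 x C_2 (6T11, order 48), (S_3 x S_3) : C_2 (6T13, order 72), PGL(2,5) (6T14, order 120), S_6 (6T16, order 720). By Dedekind's theorem, for a prime p not dividing disc(f) the degrees of the irreducible factors of f mod p form the cycle type of an element of G. Factoring f modulo the 17 such primes p <= 71 (skipping 2, 5, 7, which divide the discriminant), each new pattern first appears at: mod 3: f = (x^3 + x^2 + 2)(x^3 + 2x^2 + x + 1), pattern 3+3; mod 13: f = (x^6 + 7x^5 + 2x^4 + 6x^3 + 4x^2 + 3x + 5), pattern 6; mod 19: f = (x^2 + 17x + 6)(x^4 + 15x^3 + x^2 + 6x + 4), pattern 4+2; mod 23: f = (x + 10)(x + 11)(x^4 + 19x^3 + 12x^2 + 7x + 22), pattern 4+1+1; mod 53: f = (x^2 + 9x + 28)(x^2 + 40x + 50)(x^2 + 51x + 46), pattern 2+2+2; mod 59: f = (x + 3)(x + 54)(x^2 + 3x + 46)(x^2 + 52x + 56), pattern 2+2+1+1; mod 71: f = (x + 7)(x + 10)(x + 59)(x + 62)(x^2 + 69x + 44), pattern 2+1+1+1+1. No other pattern occurs in this range, so the set of observed cycle types is {3+3, 6, 4+2, 4+1+1, 2+2+2, 2+2+1+1, 2+1+1+1+1}. The candidates containing elements of all these cycle types are S_4 x C_2 (6T11) of order 48, S_6 (6T16) of order 720; the others are excluded. The observed types are precisely the cycle types that occur in S_4 x C_2 (6T11) (apart from the identity). Each of the other remaining candidates has further cycle types, and by the Chebotarev density theorem the matching factorization patterns would occur for a proportion of primes equal to their share of the group: S_6 (6T16) additionally contains elements of type 5+1, 3+2+1, 3+1+1+1 (304 of its 720 elements, about 42% of primes). None of the 17 primes tested shows any such pattern (for each of these groups the chance of that is below 10^-4), which rules them out. Hence G = S_4 x C_2 (6T11), of order 48.

6T11: S_4 x C_2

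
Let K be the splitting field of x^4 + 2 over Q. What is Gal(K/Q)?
The polynomial is an irreducible quartic over Q and its discriminant is 2048, which is not a perfect square, so the Galois group is not contained in A_4. The resolvent cubic y^3 - 8*y has exactly one rational root, so the Galois group is C_4 or D_4. The quartic remains irreducible over Q(sqrt(disc)), so the group is D_4.

D_4, the dihedral group of order 8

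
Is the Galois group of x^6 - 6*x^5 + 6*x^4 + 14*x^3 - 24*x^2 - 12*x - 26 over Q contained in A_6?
The polynomial is irreducible of degree 6 over Q. Its discriminant is 23140652458752, which is not a perfect square. A Galois group lies in the alternating group exactly when the discriminant is a square in Q, so the Galois group (S_3 x S_3) is not contained in A_6.

No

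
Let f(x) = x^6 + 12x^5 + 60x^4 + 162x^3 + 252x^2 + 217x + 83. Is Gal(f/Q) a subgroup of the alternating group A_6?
The polynomial is irreducible of degree 6 over Q. Its discriminant is 49781, which is not a perfect square. A Galois group lies in the alternating group exactly when the discriminant is a square in Q, so the Galois group (S_6) is not contained in A_6.

No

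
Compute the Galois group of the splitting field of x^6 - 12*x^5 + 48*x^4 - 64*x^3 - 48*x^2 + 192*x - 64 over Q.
6T6: A_4 x C_2

The polynomial f is an irreducible sextic over Q, so G = Gal(f/Q) is one of the 16 transitive subgroups 6T1, ..., 6T16 of S_6. The discriminant of f is -450868486864896, which is not a perfect square, so G is not contained in A_6. The transitive groups of degree 6 not contained in A_6 are: C_6 (6T1, order 6), S_3 (6T2, order 6), D_6 (6T3, order 12), C_3 x S_3 (6T5, order 18), A_4 x C_2 (6T6, order 24), S_4 (6T8, order 24), S_3 x S_3 (6T9, order 36), S_4 x C_2 (6T11, order 48), (S_3 x S_3) : C_2 (6T13, order 72), PGL(2,5) (6T14, order 120), S_6 (6T16, order 720). By Dedekind's theorem, for a prime p not dividing disc(f) the degrees of the irreducible factors of f mod p form the cycle type of an element of G. Factoring f modulo the 33 such primes p <= 149 (skipping 2, 3, which divide the discriminant), each new pattern first appears at: mod 5: f = (x^3 + x^2 + 2)(x^3 + 2x^2 + x + 3), pattern 3+3; mod 7: f = (x^6 + 2x^5 + 6x^4 + 6x^3 + x^2 + 3x + 6), pattern 6; mod 17: f = (x + 2)(x + 11)(x^2 + 13x + 1)(x^2 + 13x + 11), pattern 2+2+1+1; mod 19: f = (x + 3)(x + 5)(x + 10)(x + 12)(x^2 + 15x + 9), pattern 2+1+1+1+1; mod 71: f = (x^2 + 67x + 7)(x^2 + 67x + 22)(x^2 + 67x + 42), pattern 2+2+2. No other pattern occurs in this range, so the set of observed cycle types is {3+3, 6, 2+2+1+1, 2+1+1+1+1, 2+2+2}. The candidates containing elements of all these cycle types are A_4 x C_2 (6T6) of order 24, S_4 x C_2 (6T11) of order 48, (S_3 x S_3) : C_2 (6T13) of order 72, S_6 (6T16) of order 720; the others are excluded. The observed types are precisely the cycle types that occur in A_4 x C_2 (6T6) (apart from the identity). Each of the other remaining candidates has further cycle types, and by the Chebotarev density theorem the matching factorization patterns would occur for a proportion of primes equal to their share of the group: S_4 x C_2 (6T11) additionally contains elements of type 4+2, 4+1+1 (12 of its 48 elements, about 25% of primes); (S_3 x S_3) : C_2 (6T13) additionally contains elements of type 4+2, 3+2+1, 3+1+1+1 (34 of its 72 elements, about 47% of primes); S_6 (6T16) additionally contains elements of type 5+1, 4+2, 4+1+1, 3+2+1, 3+1+1+1 (484 of its 720 elements, about 67% of primes). None of the 33 primes tested shows any such pattern (for each of these groups the chance of that is below 10^-4), which rules them out. Hence G = A_4 x C_2 (6T6), of order 24.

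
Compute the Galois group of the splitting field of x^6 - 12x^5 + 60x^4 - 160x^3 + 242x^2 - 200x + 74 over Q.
The polynomial f is an irreducible sextic over Q, so G = Gal(f/Q) is one of the 16 transitive subgroups 6T1, ..., 6T16 of S_6. The discriminant of f is -2508800, which is not a perfect square, so G is not contained in A_6. The transitive groups of degree 6 not contained in A_6 are: C_6 (6T1, order 6), S_3 (6T2, order 6), D_6 (6T3, order 12), C_3 x S_3 (6T5, order 18), A_4 x C_2 (6T6, order 24), S_4 (6T8, order 24), S_3 x S_3 (6T9, order 36), S_4 x C_2 (6T11, order 48), (S_3 x S_3) : C_2 (6T13, order 72), PGL(2,5) (6T14, order 120), S_6 (6T16, order 720). By Dedekind's theorem, for a prime p not dividing disc(f) the degrees of the irreducible factors of f mod p form the cycle type of an element of G. Factoring f modulo the 17 such primes p <= 71 (skipping 2, 5, 7, which divide the discriminant), each new pattern first appears at: mod 3: f = (x^3 + x^2 + x + 2)(x^3 + 2x^2 + 1), pattern 3+3; mod 13: f = (x^6 + x^5 + 8x^4 + 9x^3 + 8x^2 + 8x + 9), pattern 6; mod 19: f = (x^2 + 15x + 9)(x^4 + 11x^3 + 7x + 4), pattern 4+2; mod 23: f = (x + 9)(x + 10)(x^4 + 15x^3 + 7x^2 + 13x + 9), pattern 4+1+1; mod 53: f = (x^2 + 7x + 20)(x^2 + 38x + 11)(x^2 + 49x + 49), pattern 2+2+2; mod 59: f = (x + 2)(x + 53)(x^2 + x + 44)(x^2 + 50x + 5), pattern 2+2+1+1; mod 71: f = (x + 6)(x + 9)(x + 58)(x + 61)(x^2 + 67x + 47), pattern 2+1+1+1+1. No other pattern occurs in this range, so the set of observed cycle types is {3+3, 6, 4+2, 4+1+1, 2+2+2, 2+2+1+1, 2+1+1+1+1}. The candidates containing elements of all these cycle types are S_4 x C_2 (6T11) of order 48, S_6 (6T16) of order 720; the others are excluded. The observed types are precisely the cycle types that occur in S_4 x C_2 (6T11) (apart from the identity). Each of the other remaining candidates has further cycle types, and by the Chebotarev density theorem the matching factorization patterns would occur for a proportion of primes equal to their share of the group: S_6 (6T16) additionally contains elements of type 5+1, 3+2+1, 3+1+1+1 (304 of its 720 elements, about 42% of primes). None of the 17 primes tested shows any such pattern (for each of these groups the chance of that is below 10^-4), which rules them out. Hence G = S_4 x C_2 (6T11), of order 48.

6T11: S_4 x C_2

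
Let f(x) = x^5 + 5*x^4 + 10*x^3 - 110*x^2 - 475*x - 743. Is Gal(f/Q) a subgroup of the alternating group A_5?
No

The polynomial is irreducible of degree 5 over Q. Its discriminant is 446172364800000, which is not a perfect square. A Galois group lies in the alternating group exactly when the discriminant is a square in Q, so the Galois group (F_20) is not contained in A_5.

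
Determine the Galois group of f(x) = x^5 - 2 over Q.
The polynomial f is an irreducible quintic over Q, so G = Gal(f/Q) is a transitive subgroup of S_5: one of C_5 (5T1, order 5), D_5 (5T2, order 10), F_20 (5T3, order 20), A_5 (5T4, order 60) or S_5 (5T5, order 120). The discriminant of f is 50000, which is not a perfect square, so G is not contained in A_5. The transitive groups of degree 5 not contained in A_5 are: F_20 (5T3, order 20), S_5 (5T5, order 120). By Dedekind's theorem, for a prime p not dividing disc(f) the degrees of the irreducible factors of f mod p form the cycle type of an element of G. Factoring f modulo the 18 such primes p <= 71 (skipping 2, 5, which divide the discriminant), each new pattern first appears at: mod 3: f = (x + 1)(x^4 + 2x^3 + x^2 + 2x + 1), pattern 4+1; mod 11: f = (x^5 + 9), pattern 5; mod 19: f = (x + 4)(x^2 + 16x + 16)(x^2 + 18x + 16), pattern 2+2+1. No other pattern occurs in this range, so the set of observed cycle types is {4+1, 5, 2+2+1}. The candidates containing elements of all these cycle types are F_20 (5T3) of order 20, S_5 (5T5) of order 120; the others are excluded. The observed types are precisely the cycle types that occur in F_20 (5T3) (apart from the identity). Each of the other remaining candidates has further cycle types, and by the Chebotarev density theorem the matching factorization patterns would occur for a proportion of primes equal to their share of the group: S_5 (5T5) additionally contains elements of type 3+2, 3+1+1, 2+1+1+1 (50 of its 120 elements, about 42% of primes). None of the 18 primes tested shows any such pattern (for each of these groups the chance of that is below 10^-4), which rules them out. Hence G = F_20 (5T3), of order 20.

F_20 (order 20)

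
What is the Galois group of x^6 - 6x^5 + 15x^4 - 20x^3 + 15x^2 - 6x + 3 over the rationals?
D_6

The polynomial f is an irreducible sextic over Q, so G = Gal(f/Q) is one of the 16 transitive subgroups 6T1, ..., 6T16 of S_6. The discriminant of f is -1492992, which is not a perfect square, so G is not contained in A_6. The transitive groups of degree 6 not contained in A_6 are: C_6 (6T1, order 6), S_3 (6T2, order 6), D_6 (6T3, order 12), C_3 x S_3 (6T5, order 18), A_4 x C_2 (6T6, order 24), S_4 (6T8, order 24), S_3 x S_3 (6T9, order 36), S_4 x C_2 (6T11, order 48), (S_3 x S_3) : C_2 (6T13, order 72), PGL(2,5) (6T14, order 120), S_6 (6T16, order 720). By Dedekind's theorem, for a prime p not dividing disc(f) the degrees of the irreducible factors of f mod p form the cycle type of an element of G. Factoring f modulo the 79 such primes p <= 419 (skipping 2, 3, which divide the discriminant), each new pattern first appears at: mod 5: f = (x^2 + 2)(x^2 + x + 1)(x^2 + 3x + 4), pattern 2+2+2; mod 7: f = (x^6 + x^5 + x^4 + x^3 + x^2 + x + 3), pattern 6; mod 11: f = (x + 1)(x + 8)(x^2 + 3)(x^2 + 7x + 7), pattern 2+2+1+1; mod 19: f = (x^3 + 16x^2 + 3x + 5)(x^3 + 16x^2 + 3x + 12), pattern 3+3; mod 43: f = (x + 2)(x + 17)(x + 20)(x + 21)(x + 24)(x + 39), pattern 1+1+1+1+1+1. No other pattern occurs in this range, so the set of observed cycle types is {2+2+2, 6, 2+2+1+1, 3+3, 1+1+1+1+1+1}. The candidates containing elements of all these cycle types are D_6 (6T3) of order 12, A_4 x C_2 (6T6) of order 24, S_3 x S_3 (6T9) of order 36, S_4 x C_2 (6T11) of order 48, (S_3 x S_3) : C_2 (6T13) of order 72, PGL(2,5) (6T14) of order 120, S_6 (6T16) of order 720; the others are excluded. The observed types are precisely the cycle types that occur in D_6 (6T3). Each of the other remaining candidates has further cycle types, and by the Chebotarev density theorem the matching factorization patterns would occur for a proportion of primes equal to their share of the group: A_4 x C_2 (6T6) additionally contains elements of type 2+1+1+1+1 (3 of its 24 elements, about 12% of primes); S_3 x S_3 (6T9) additionally contains elements of type 3+1+1+1 (4 of its 36 elements, about 11% of primes); S_4 x C_2 (6T11) additionally contains elements of type 4+2, 4+1+1, 2+1+1+1+1 (15 of its 48 elements, about 31% of primes); (S_3 x S_3) : C_2 (6T13) additionally contains elements of type 4+2, 3+2+1, 3+1+1+1, 2+1+1+1+1 (40 of its 72 elements, about 56% of primes); PGL(2,5) (6T14) additionally contains elements of type 5+1, 4+1+1 (54 of its 120 elements, about 45% of primes); S_6 (6T16) additionally contains elements of type 5+1, 4+2, 4+1+1, 3+2+1, 3+1+1+1, 2+1+1+1+1 (499 of its 720 elements, about 69% of primes). None of the 79 primes tested shows any such pattern (for each of these groups the chance of that is below 10^-4), which rules them out. Hence G = D_6 (6T3), of order 12.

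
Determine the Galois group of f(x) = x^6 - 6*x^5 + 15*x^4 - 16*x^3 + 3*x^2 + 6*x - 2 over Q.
The polynomial f is an irreducible sextic over Q, so G = Gal(f/Q) is one of the 16 transitive subgroups 6T1, ..., 6T16 of S_6. The discriminant of f is 1259712, which is not a perfect square, so G is not contained in A_6. The transitive groups of degree 6 not contained in A_6 are: C_6 (6T1, order 6), S_3 (6T2, order 6), D_6 (6T3, order 12), C_3 x S_3 (6T5, order 18), A_4 x C_2 (6T6, order 24), S_4 (6T8, order 24), S_3 x S_3 (6T9, order 36), S_4 x C_2 (6T11, order 48), (S_3 x S_3) : C_2 (6T13, order 72), PGL(2,5) (6T14, order 120), S_6 (6T16, order 720). By Dedekind's theorem, for a prime p not dividing disc(f) the degrees of the irreducible factors of f mod p form the cycle type of an element of G. Factoring f modulo the 79 such primes p <= 419 (skipping 2, 3, which divide the discriminant), each new pattern first appears at: mod 5: f = (x^6 + 4x^5 + 4x^3 + 3x^2 + x + 3), pattern 6; mod 7: f = (x^2 + x + 6)(x^2 + 3x + 5)(x^2 + 4x + 6), pattern 2+2+2; mod 11: f = (x + 1)(x + 5)(x^2 + 3x + 10)(x^2 + 7x + 7), pattern 2+2+1+1; mod 13: f = (x^3 + 10x^2 + 3x + 5)(x^3 + 10x^2 + 3x + 10), pattern 3+3; mod 97: f = (x + 17)(x + 26)(x + 30)(x + 47)(x + 71)(x + 94), pattern 1+1+1+1+1+1. No other pattern occurs in this range, so the set of observed cycle types is {6, 2+2+2, 2+2+1+1, 3+3, 1+1+1+1+1+1}. The candidates containing elements of all these cycle types are D_6 (6T3) of order 12, A_4 x C_2 (6T6) of order 24, S_3 x S_3 (6T9) of order 36, S_4 x C_2 (6T11) of order 48, (S_3 x S_3) : C_2 (6T13) of order 72, PGL(2,5) (6T14) of order 120, S_6 (6T16) of order 720; the others are excluded. The observed types are precisely the cycle types that occur in D_6 (6T3). Each of the other remaining candidates has further cycle types, and by the Chebotarev density theorem the matching factorization patterns would occur for a proportion of primes equal to their share of the group: A_4 x C_2 (6T6) additionally contains elements of type 2+1+1+1+1 (3 of its 24 elements, about 12% of primes); S_3 x S_3 (6T9) additionally contains elements of type 3+1+1+1 (4 of its 36 elements, about 11% of primes); S_4 x C_2 (6T11) additionally contains elements of type 4+2, 4+1+1, 2+1+1+1+1 (15 of its 48 elements, about 31% of primes); (S_3 x S_3) : C_2 (6T13) additionally contains elements of type 4+2, 3+2+1, 3+1+1+1, 2+1+1+1+1 (40 of its 72 elements, about 56% of primes); PGL(2,5) (6T14) additionally contains elements of type 5+1, 4+1+1 (54 of its 120 elements, about 45% of primes); S_6 (6T16) additionally contains elements of type 5+1, 4+2, 4+1+1, 3+2+1, 3+1+1+1, 2+1+1+1+1 (499 of its 720 elements, about 69% of primes). None of the 79 primes tested shows any such pattern (for each of these groups the chance of that is below 10^-4), which rules them out. Hence G = D_6 (6T3), of order 12.

6T3: D_6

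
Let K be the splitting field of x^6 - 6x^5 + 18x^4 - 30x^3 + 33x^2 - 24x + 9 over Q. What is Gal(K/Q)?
PGL(2,5) (also written S5(6))

The polynomial f is an irreducible sextic over Q, so G = Gal(f/Q) is one of the 16 transitive subgroups 6T1, ..., 6T16 of S_6. The discriminant of f is -16003008, which is not a perfect square, so G is not contained in A_6. The transitive groups of degree 6 not contained in A_6 are: C_6 (6T1, order 6), S_3 (6T2, order 6), D_6 (6T3, order 12), C_3 x S_3 (6T5, order 18), A_4 x C_2 (6T6, order 24), S_4 (6T8, order 24), S_3 x S_3 (6T9, order 36), S_4 x C_2 (6T11, order 48), (S_3 x S_3) : C_2 (6T13, order 72), PGL(2,5) (6T14, order 120), S_6 (6T16, order 720). By Dedekind's theorem, for a prime p not dividing disc(f) the degrees of the irreducible factors of f mod p form the cycle type of an element of G. Factoring f modulo the 21 such primes p <= 89 (skipping 2, 3, 7, which divide the discriminant), each new pattern first appears at: mod 5: f = (x^6 + 4x^5 + 3x^4 + 3x^2 + x + 4), pattern 6; mod 11: f = (x + 1)(x^5 + 4x^4 + 3x^3 + 9), pattern 5+1; mod 13: f = (x + 7)(x + 11)(x^4 + 2x^3 + 9x^2 + 5x + 4), pattern 4+1+1; mod 23: f = (x + 15)(x + 19)(x^2 + 13x + 3)(x^2 + 16x + 8), pattern 2+2+1+1; mod 43: f = (x^3 + 16x^2 + 6x + 18)(x^3 + 21x^2 + 20x + 22), pattern 3+3; mod 61: f = (x^2 + 12x + 46)(x^2 + 16x + 56)(x^2 + 27x + 5), pattern 2+2+2. No other pattern occurs in this range, so the set of observed cycle types is {6, 5+1, 4+1+1, 2+2+1+1, 3+3, 2+2+2}. The candidates containing elements of all these cycle types are PGL(2,5) (6T14) of order 120, S_6 (6T16) of order 720; the others are excluded. The observed types are precisely the cycle types that occur in PGL(2,5) (6T14) (apart from the identity). Each of the other remaining candidates has further cycle types, and by the Chebotarev density theorem the matching factorization patterns would occur for a proportion of primes equal to their share of the group: S_6 (6T16) additionally contains elements of type 4+2, 3+2+1, 3+1+1+1, 2+1+1+1+1 (265 of its 720 elements, about 37% of primes). None of the 21 primes tested shows any such pattern (for each of these groups the chance of that is below 10^-4), which rules them out. Hence G = PGL(2,5) (6T14), of order 120.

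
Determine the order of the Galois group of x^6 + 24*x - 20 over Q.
360

The degree of the splitting field over Q equals the order of the Galois group, so first determine the group. The polynomial f is an irreducible sextic over Q, so G = Gal(f/Q) is one of the 16 transitive subgroups 6T1, ..., 6T16 of S_6. The discriminant of f is 746496000000 = 864000^2, a perfect square, so G is contained in A_6. The transitive groups of degree 6 contained in A_6 are: A_4 (6T4, order 12), S_4 (6T7, order 24), (C_3 x C_3) : C_4 (6T10, order 36), PSL(2,5) (6T12, order 60), A_6 (6T15, order 360). By Dedekind's theorem, for a prime p not dividing disc(f) the degrees of the irreducible factors of f mod p form the cycle type of an element of G. Factoring f modulo the 6 such primes p <= 23 (skipping 2, 3, 5, which divide the discriminant), each new pattern first appears at: mod 7: f = (x + 3)(x^5 + 4x^4 + 2x^3 + x^2 + 4x + 5), pattern 5+1; mod 23: f = (x + 7)(x + 12)(x + 21)(x^3 + 6x^2 + 13x + 16), pattern 3+1+1+1. No other pattern occurs in this range, so the set of observed cycle types is {5+1, 3+1+1+1}. Among the candidates above, the only group containing elements of all these cycle types is A_6 (6T15) — each of A_4 (6T4), S_4 (6T7), (C_3 x C_3) : C_4 (6T10), PSL(2,5) (6T12) lacks at least one of them. Hence G = A_6 (6T15), of order 360. The Galois group A_6 (6T15) has order 360, so the splitting field has degree 360 over Q.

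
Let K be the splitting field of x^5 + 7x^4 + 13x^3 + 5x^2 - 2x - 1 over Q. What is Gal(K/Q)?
C_5

The polynomial f is an irreducible quintic over Q, so G = Gal(f/Q) is a transitive subgroup of S_5: one of C_5 (5T1, order 5), D_5 (5T2, order 10), F_20 (5T3, order 20), A_5 (5T4, order 60) or S_5 (5T5, order 120). The discriminant of f is 14641 = 121^2, a perfect square, so G is contained in A_5. The transitive groups of degree 5 contained in A_5 are: C_5 (5T1, order 5), D_5 (5T2, order 10), A_5 (5T4, order 60). By Dedekind's theorem, for a prime p not dividing disc(f) the degrees of the irreducible factors of f mod p form the cycle type of an element of G. Factoring f modulo the 14 such primes p <= 47 (skipping 11, which divides the discriminant), each new pattern first appears at: mod 2: f = (x^5 + x^4 + x^3 + x^2 + 1), pattern 5; mod 23: f = (x + 3)(x + 4)(x + 10)(x + 14)(x + 22), pattern 1+1+1+1+1. No other pattern occurs in this range, so the set of observed cycle types is {5, 1+1+1+1+1}. The candidates containing elements of all these cycle types are C_5 (5T1) of order 5, D_5 (5T2) of order 10, A_5 (5T4) of order 60; the others are excluded. The observed types are precisely the cycle types that occur in C_5 (5T1). Each of the other remaining candidates has further cycle types, and by the Chebotarev density theorem the matching factorization patterns would occur for a proportion of primes equal to their share of the group: D_5 (5T2) additionally contains elements of type 2+2+1 (5 of its 10 elements, about 50% of primes); A_5 (5T4) additionally contains elements of type 3+1+1, 2+2+1 (35 of its 60 elements, about 58% of primes). None of the 14 primes tested shows any such pattern (for each of these groups the chance of that is below 10^-4), which rules them out. Hence G = C_5 (5T1), of order 5.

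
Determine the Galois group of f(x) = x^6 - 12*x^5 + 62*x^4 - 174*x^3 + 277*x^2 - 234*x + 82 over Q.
(S_3 x S_3) : C_2

The polynomial f is an irreducible sextic over Q, so G = Gal(f/Q) is one of the 16 transitive subgroups 6T1, ..., 6T16 of S_6. The discriminant of f is -187648, which is not a perfect square, so G is not contained in A_6. The transitive groups of degree 6 not contained in A_6 are: C_6 (6T1, order 6), S_3 (6T2, order 6), D_6 (6T3, order 12), C_3 x S_3 (6T5, order 18), A_4 x C_2 (6T6, order 24), S_4 (6T8, order 24), S_3 x S_3 (6T9, order 36), S_4 x C_2 (6T11, order 48), (S_3 x S_3) : C_2 (6T13, order 72), PGL(2,5) (6T14, order 120), S_6 (6T16, order 720). By Dedekind's theorem, for a prime p not dividing disc(f) the degrees of the irreducible factors of f mod p form the cycle type of an element of G. Factoring f modulo the 29 such primes p <= 113 (skipping 2, which divides the discriminant), each new pattern first appears at: mod 3: f = (x^6 + 2x^4 + x^2 + 1), pattern 6; mod 5: f = (x + 2)(x^2 + 2x + 4)(x^3 + 4x^2 + 3x + 4), pattern 3+2+1; mod 7: f = (x^2 + 2x + 5)(x^4 + x^2 + 6x + 1), pattern 4+2; mod 17: f = (x^3 + 11x^2 + 13x + 4)(x^3 + 11x^2 + 13x + 12), pattern 3+3; mod 19: f = (x^2 + 6x + 10)(x^2 + 8x + 4)(x^2 + 12x + 3), pattern 2+2+2; mod 37: f = (x + 19)(x + 32)(x^2 + 12x + 7)(x^2 + 36x + 8), pattern 2+2+1+1; mod 41: f = (x)(x + 15)(x + 20)(x^3 + 35x^2 + 13x + 23), pattern 3+1+1+1; mod 113: f = (x + 9)(x + 19)(x + 21)(x + 77)(x^2 + 88x + 36), pattern 2+1+1+1+1. No other pattern occurs in this range, so the set of observed cycle types is {6, 3+2+1, 4+2, 3+3, 2+2+2, 2+2+1+1, 3+1+1+1, 2+1+1+1+1}. The candidates containing elements of all these cycle types are (S_3 x S_3) : C_2 (6T13) of order 72, S_6 (6T16) of order 720; the others are excluded. The observed types are precisely the cycle types that occur in (S_3 x S_3) : C_2 (6T13) (apart from the identity). Each of the other remaining candidates has further cycle types, and by the Chebotarev density theorem the matching factorization patterns would occur for a proportion of primes equal to their share of the group: S_6 (6T16) additionally contains elements of type 5+1, 4+1+1 (234 of its 720 elements, about 32% of primes). None of the 29 primes tested shows any such pattern (for each of these groups the chance of that is below 10^-4), which rules them out. Hence G = (S_3 x S_3) : C_2 (6T13), of order 72.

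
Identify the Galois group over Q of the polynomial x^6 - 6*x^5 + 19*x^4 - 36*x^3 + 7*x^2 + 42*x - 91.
A_4

The polynomial f is an irreducible sextic over Q, so G = Gal(f/Q) is one of the 16 transitive subgroups 6T1, ..., 6T16 of S_6. The discriminant of f is 164995463643136 = 12845056^2, a perfect square, so G is contained in A_6. The transitive groups of degree 6 contained in A_6 are: A_4 (6T4, order 12), S_4 (6T7, order 24), (C_3 x C_3) : C_4 (6T10, order 36), PSL(2,5) (6T12, order 60), A_6 (6T15, order 360). By Dedekind's theorem, for a prime p not dividing disc(f) the degrees of the irreducible factors of f mod p form the cycle type of an element of G. Factoring f modulo the 33 such primes p <= 149 (skipping 2, 7, which divide the discriminant), each new pattern first appears at: mod 3: f = (x^3 + 2x + 1)(x^3 + 2x + 2), pattern 3+3; mod 13: f = (x)(x + 11)(x^2 + 11x + 8)(x^2 + 11x + 12), pattern 2+2+1+1. No other pattern occurs in this range, so the set of observed cycle types is {3+3, 2+2+1+1}. The candidates containing elements of all these cycle types are A_4 (6T4) of order 12, S_4 (6T7) of order 24, (C_3 x C_3) : C_4 (6T10) of order 36, PSL(2,5) (6T12) of order 60, A_6 (6T15) of order 360; the others are excluded. The observed types are precisely the cycle types that occur in A_4 (6T4) (apart from the identity). Each of the other remaining candidates has further cycle types, and by the Chebotarev density theorem the matching factorization patterns would occur for a proportion of primes equal to their share of the group: S_4 (6T7) additionally contains elements of type 4+2 (6 of its 24 elements, about 25% of primes); (C_3 x C_3) : C_4 (6T10) additionally contains elements of type 4+2, 3+1+1+1 (22 of its 36 elements, about 61% of primes); PSL(2,5) (6T12) additionally contains elements of type 5+1 (24 of its 60 elements, about 40% of primes); A_6 (6T15) additionally contains elements of type 5+1, 4+2, 3+1+1+1 (274 of its 360 elements, about 76% of primes). None of the 33 primes tested shows any such pattern (for each of these groups the chance of that is below 10^-4), which rules them out. Hence G = A_4 (6T4), of order 12.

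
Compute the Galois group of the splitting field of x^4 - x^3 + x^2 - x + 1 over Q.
The polynomial is an irreducible quartic over Q and its discriminant is 125, which is not a perfect square, so the Galois group is not contained in A_4. The resolvent cubic y^3 - y^2 - 3*y + 2 has exactly one rational root, so the Galois group is C_4 or D_4. The quartic becomes reducible over Q(sqrt(disc)), so the group is C_4.

C_4 (also written C4)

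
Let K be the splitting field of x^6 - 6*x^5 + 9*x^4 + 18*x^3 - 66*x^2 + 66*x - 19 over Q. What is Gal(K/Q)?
A_4, A_4 acting on 6 points

The polynomial f is an irreducible sextic over Q, so G = Gal(f/Q) is one of the 16 transitive subgroups 6T1, ..., 6T16 of S_6. The discriminant of f is 19050624576 = 138024^2, a perfect square, so G is contained in A_6. The transitive groups of degree 6 contained in A_6 are: A_4 (6T4, order 12), S_4 (6T7, order 24), (C_3 x C_3) : C_4 (6T10, order 36), PSL(2,5) (6T12, order 60), A_6 (6T15, order 360). By Dedekind's theorem, for a prime p not dividing disc(f) the degrees of the irreducible factors of f mod p form the cycle type of an element of G. Factoring f modulo the 33 such primes p <= 151 (skipping 2, 3, 71, which divide the discriminant), each new pattern first appears at: mod 5: f = (x^3 + x^2 + 1)(x^3 + 3x^2 + x + 1), pattern 3+3; mod 17: f = (x + 1)(x + 5)(x^2 + x + 3)(x^2 + 4x + 1), pattern 2+2+1+1. No other pattern occurs in this range, so the set of observed cycle types is {3+3, 2+2+1+1}. The candidates containing elements of all these cycle types are A_4 (6T4) of order 12, S_4 (6T7) of order 24, (C_3 x C_3) : C_4 (6T10) of order 36, PSL(2,5) (6T12) of order 60, A_6 (6T15) of order 360; the others are excluded. The observed types are precisely the cycle types that occur in A_4 (6T4) (apart from the identity). Each of the other remaining candidates has further cycle types, and by the Chebotarev density theorem the matching factorization patterns would occur for a proportion of primes equal to their share of the group: S_4 (6T7) additionally contains elements of type 4+2 (6 of its 24 elements, about 25% of primes); (C_3 x C_3) : C_4 (6T10) additionally contains elements of type 4+2, 3+1+1+1 (22 of its 36 elements, about 61% of primes); PSL(2,5) (6T12) additionally contains elements of type 5+1 (24 of its 60 elements, about 40% of primes); A_6 (6T15) additionally contains elements of type 5+1, 4+2, 3+1+1+1 (274 of its 360 elements, about 76% of primes). None of the 33 primes tested shows any such pattern (for each of these groups the chance of that is below 10^-4), which rules them out. Hence G = A_4 (6T4), of order 12.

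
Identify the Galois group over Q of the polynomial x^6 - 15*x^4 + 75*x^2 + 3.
S_3 (also written S3)

The polynomial f is an irreducible sextic over Q, so G = Gal(f/Q) is one of the 16 transitive subgroups 6T1, ..., 6T16 of S_6. The discriminant of f is -37572373905408, which is not a perfect square, so G is not contained in A_6. The transitive groups of degree 6 not contained in A_6 are: C_6 (6T1, order 6), S_3 (6T2, order 6), D_6 (6T3, order 12), C_3 x S_3 (6T5, order 18), A_4 x C_2 (6T6, order 24), S_4 (6T8, order 24), S_3 x S_3 (6T9, order 36), S_4 x C_2 (6T11, order 48), (S_3 x S_3) : C_2 (6T13, order 72), PGL(2,5) (6T14, order 120), S_6 (6T16, order 720). By Dedekind's theorem, for a prime p not dividing disc(f) the degrees of the irreducible factors of f mod p form the cycle type of an element of G. Factoring f modulo the 23 such primes p <= 97 (skipping 2, 3, which divide the discriminant), each new pattern first appears at: mod 5: f = (x^2 + 2)(x^2 + x + 2)(x^2 + 4x + 2), pattern 2+2+2; mod 7: f = (x^3 + 2x^2 + 5x + 5)(x^3 + 5x^2 + 5x + 2), pattern 3+3; mod 31: f = (x + 7)(x + 12)(x + 15)(x + 16)(x + 19)(x + 24), pattern 1+1+1+1+1+1. No other pattern occurs in this range, so the set of observed cycle types is {2+2+2, 3+3, 1+1+1+1+1+1}. The candidates containing elements of all these cycle types are C_6 (6T1) of order 6, S_3 (6T2) of order 6, D_6 (6T3) of order 12, C_3 x S_3 (6T5) of order 18, A_4 x C_2 (6T6) of order 24, S_4 (6T8) of order 24, S_3 x S_3 (6T9) of order 36, S_4 x C_2 (6T11) of order 48, (S_3 x S_3) : C_2 (6T13) of order 72, PGL(2,5) (6T14) of order 120, S_6 (6T16) of order 720; the others are excluded. The observed types are precisely the cycle types that occur in S_3 (6T2). Each of the other remaining candidates has further cycle types, and by the Chebotarev density theorem the matching factorization patterns would occur for a proportion of primes equal to their share of the group: C_6 (6T1) additionally contains elements of type 6 (2 of its 6 elements, about 33% of primes); D_6 (6T3) additionally contains elements of type 6, 2+2+1+1 (5 of its 12 elements, about 42% of primes); C_3 x S_3 (6T5) additionally contains elements of type 6, 3+1+1+1 (10 of its 18 elements, about 56% of primes); A_4 x C_2 (6T6) additionally contains elements of type 6, 2+2+1+1, 2+1+1+1+1 (14 of its 24 elements, about 58% of primes); S_4 (6T8) additionally contains elements of type 4+1+1, 2+2+1+1 (9 of its 24 elements, about 38% of primes); S_3 x S_3 (6T9) additionally contains elements of type 6, 3+1+1+1, 2+2+1+1 (25 of its 36 elements, about 69% of primes); S_4 x C_2 (6T11) additionally contains elements of type 6, 4+2, 4+1+1, 2+2+1+1, 2+1+1+1+1 (32 of its 48 elements, about 67% of primes); (S_3 x S_3) : C_2 (6T13) additionally contains elements of type 6, 4+2, 3+2+1, 3+1+1+1, 2+2+1+1, 2+1+1+1+1 (61 of its 72 elements, about 85% of primes); PGL(2,5) (6T14) additionally contains elements of type 6, 5+1, 4+1+1, 2+2+1+1 (89 of its 120 elements, about 74% of primes); S_6 (6T16) additionally contains elements of type 6, 5+1, 4+2, 4+1+1, 3+2+1, 3+1+1+1, 2+2+1+1, 2+1+1+1+1 (664 of its 720 elements, about 92% of primes). None of the 23 primes tested shows any such pattern (for each of these groups the chance of that is below 10^-4), which rules them out. Hence G = S_3 (6T2), of order 6.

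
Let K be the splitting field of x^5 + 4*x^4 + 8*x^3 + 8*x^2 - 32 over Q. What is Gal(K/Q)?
D_5 (also written D5)

The polynomial f is an irreducible quintic over Q, so G = Gal(f/Q) is a transitive subgroup of S_5: one of C_5 (5T1, order 5), D_5 (5T2, order 10), F_20 (5T3, order 20), A_5 (5T4, order 60) or S_5 (5T5, order 120). The discriminant of f is 2316304384 = 48128^2, a perfect square, so G is contained in A_5. The transitive groups of degree 5 contained in A_5 are: C_5 (5T1, order 5), D_5 (5T2, order 10), A_5 (5T4, order 60). By Dedekind's theorem, for a prime p not dividing disc(f) the degrees of the irreducible factors of f mod p form the cycle type of an element of G. Factoring f modulo the 23 such primes p <= 97 (skipping 2, 47, which divide the discriminant), each new pattern first appears at: mod 3: f = (x^5 + x^4 + 2x^3 + 2x^2 + 1), pattern 5; mod 5: f = (x + 3)(x^2 + 3)(x^2 + x + 2), pattern 2+2+1; mod 83: f = (x + 25)(x + 37)(x + 53)(x + 59)(x + 79), pattern 1+1+1+1+1. No other pattern occurs in this range, so the set of observed cycle types is {5, 2+2+1, 1+1+1+1+1}. The candidates containing elements of all these cycle types are D_5 (5T2) of order 10, A_5 (5T4) of order 60; the others are excluded. The observed types are precisely the cycle types that occur in D_5 (5T2). Each of the other remaining candidates has further cycle types, and by the Chebotarev density theorem the matching factorization patterns would occur for a proportion of primes equal to their share of the group: A_5 (5T4) additionally contains elements of type 3+1+1 (20 of its 60 elements, about 33% of primes). None of the 23 primes tested shows any such pattern (for each of these groups the chance of that is below 10^-4), which rules them out. Hence G = D_5 (5T2), of order 10.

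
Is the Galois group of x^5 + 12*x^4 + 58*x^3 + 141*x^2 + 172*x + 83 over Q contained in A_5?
The polynomial is irreducible of degree 5 over Q. Its discriminant is 2209 = 47^2, a perfect square. A Galois group lies in the alternating group exactly when the discriminant is a square in Q, so the Galois group (D_5) is contained in A_5.

Yes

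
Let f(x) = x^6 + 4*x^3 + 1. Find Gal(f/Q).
The polynomial f is an irreducible sextic over Q, so G = Gal(f/Q) is one of the 16 transitive subgroups 6T1, ..., 6T16 of S_6. The discriminant of f is 1259712, which is not a perfect square, so G is not contained in A_6. The transitive groups of degree 6 not contained in A_6 are: C_6 (6T1, order 6), S_3 (6T2, order 6), D_6 (6T3, order 12), C_3 x S_3 (6T5, order 18), A_4 x C_2 (6T6, order 24), S_4 (6T8, order 24), S_3 x S_3 (6T9, order 36), S_4 x C_2 (6T11, order 48), (S_3 x S_3) : C_2 (6T13, order 72), PGL(2,5) (6T14, order 120), S_6 (6T16, order 720). By Dedekind's theorem, for a prime p not dividing disc(f) the degrees of the irreducible factors of f mod p form the cycle type of an element of G. Factoring f modulo the 79 such primes p <= 419 (skipping 2, 3, which divide the discriminant), each new pattern first appears at: mod 5: f = (x^6 + 4x^3 + 1), pattern 6; mod 7: f = (x^2 + 3x + 1)(x^2 + 5x + 2)(x^2 + 6x + 4), pattern 2+2+2; mod 11: f = (x + 2)(x + 6)(x^2 + 5x + 3)(x^2 + 9x + 4), pattern 2+2+1+1; mod 13: f = (x^3 + 6)(x^3 + 11), pattern 3+3; mod 97: f = (x + 18)(x + 27)(x + 31)(x + 48)(x + 72)(x + 95), pattern 1+1+1+1+1+1. No other pattern occurs in this range, so the set of observed cycle types is {6, 2+2+2, 2+2+1+1, 3+3, 1+1+1+1+1+1}. The candidates containing elements of all these cycle types are D_6 (6T3) of order 12, A_4 x C_2 (6T6) of order 24, S_3 x S_3 (6T9) of order 36, S_4 x C_2 (6T11) of order 48, (S_3 x S_3) : C_2 (6T13) of order 72, PGL(2,5) (6T14) of order 120, S_6 (6T16) of order 720; the others are excluded. The observed types are precisely the cycle types that occur in D_6 (6T3). Each of the other remaining candidates has further cycle types, and by the Chebotarev density theorem the matching factorization patterns would occur for a proportion of primes equal to their share of the group: A_4 x C_2 (6T6) additionally contains elements of type 2+1+1+1+1 (3 of its 24 elements, about 12% of primes); S_3 x S_3 (6T9) additionally contains elements of type 3+1+1+1 (4 of its 36 elements, about 11% of primes); S_4 x C_2 (6T11) additionally contains elements of type 4+2, 4+1+1, 2+1+1+1+1 (15 of its 48 elements, about 31% of primes); (S_3 x S_3) : C_2 (6T13) additionally contains elements of type 4+2, 3+2+1, 3+1+1+1, 2+1+1+1+1 (40 of its 72 elements, about 56% of primes); PGL(2,5) (6T14) additionally contains elements of type 5+1, 4+1+1 (54 of its 120 elements, about 45% of primes); S_6 (6T16) additionally contains elements of type 5+1, 4+2, 4+1+1, 3+2+1, 3+1+1+1, 2+1+1+1+1 (499 of its 720 elements, about 69% of primes). None of the 79 primes tested shows any such pattern (for each of these groups the chance of that is below 10^-4), which rules them out. Hence G = D_6 (6T3), of order 12.

D_6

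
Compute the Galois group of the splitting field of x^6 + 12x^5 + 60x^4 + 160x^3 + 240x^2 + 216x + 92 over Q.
The polynomial f is an irreducible sextic over Q, so G = Gal(f/Q) is one of the 16 transitive subgroups 6T1, ..., 6T16 of S_6. The discriminant of f is 746496000000 = 864000^2, a perfect square, so G is contained in A_6. The transitive groups of degree 6 contained in A_6 are: A_4 (6T4, order 12), S_4 (6T7, order 24), (C_3 x C_3) : C_4 (6T10, order 36), PSL(2,5) (6T12, order 60), A_6 (6T15, order 360). By Dedekind's theorem, for a prime p not dividing disc(f) the degrees of the irreducible factors of f mod p form the cycle type of an element of G. Factoring f modulo the 6 such primes p <= 23 (skipping 2, 3, 5, which divide the discriminant), each new pattern first appears at: mod 7: f = (x + 5)(x^5 + 4x^3 + 2x + 3), pattern 5+1; mod 23: f = (x)(x + 9)(x + 14)(x^3 + 12x^2 + 3x + 5), pattern 3+1+1+1. No other pattern occurs in this range, so the set of observed cycle types is {5+1, 3+1+1+1}. Among the candidates above, the only group containing elements of all these cycle types is A_6 (6T15) — each of A_4 (6T4), S_4 (6T7), (C_3 x C_3) : C_4 (6T10), PSL(2,5) (6T12) lacks at least one of them. Hence G = A_6 (6T15), of order 360.

A_6 (also written A6)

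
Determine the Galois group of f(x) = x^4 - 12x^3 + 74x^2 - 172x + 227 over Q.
D_4 (also written D4)

The polynomial is an irreducible quartic over Q and its discriminant is 884017152, which is not a perfect square, so the Galois group is not contained in A_4. The resolvent cubic y^3 - 74*y^2 + 1156*y + 4920 has exactly one rational root, so the Galois group is C_4 or D_4. The quartic remains irreducible over Q(sqrt(disc)), so the group is D_4.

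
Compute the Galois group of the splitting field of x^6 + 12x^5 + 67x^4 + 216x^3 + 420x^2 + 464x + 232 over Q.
6T11: S_4 x C_2

The polynomial f is an irreducible sextic over Q, so G = Gal(f/Q) is one of the 16 transitive subgroups 6T1, ..., 6T16 of S_6. The discriminant of f is -110231552, which is not a perfect square, so G is not contained in A_6. The transitive groups of degree 6 not contained in A_6 are: C_6 (6T1, order 6), S_3 (6T2, order 6), D_6 (6T3, order 12), C_3 x S_3 (6T5, order 18), A_4 x C_2 (6T6, order 24), S_4 (6T8, order 24), S_3 x S_3 (6T9, order 36), S_4 x C_2 (6T11, order 48), (S_3 x S_3) : C_2 (6T13, order 72), PGL(2,5) (6T14, order 120), S_6 (6T16, order 720). By Dedekind's theorem, for a prime p not dividing disc(f) the degrees of the irreducible factors of f mod p form the cycle type of an element of G. Factoring f modulo the 29 such primes p <= 127 (skipping 2, 29, which divide the discriminant), each new pattern first appears at: mod 3: f = (x^3 + x^2 + 2x + 1)(x^3 + 2x^2 + 1), pattern 3+3; mod 5: f = (x^6 + 2x^5 + 2x^4 + x^3 + 4x + 2), pattern 6; mod 7: f = (x + 1)(x + 3)(x^4 + x^3 + 4x^2 + x + 5), pattern 4+1+1; mod 17: f = (x + 8)(x + 13)(x^2 + x + 7)(x^2 + 7x + 2), pattern 2+2+1+1; mod 23: f = (x^2 + 4x + 22)(x^2 + 9x + 21)(x^2 + 22x + 1), pattern 2+2+2; mod 67: f = (x^2 + 4x + 1)(x^4 + 8x^3 + 34x^2 + 5x + 31), pattern 4+2; mod 127: f = (x + 10)(x + 29)(x + 102)(x + 121)(x^2 + 4x + 42), pattern 2+1+1+1+1. No other pattern occurs in this range, so the set of observed cycle types is {3+3, 6, 4+1+1, 2+2+1+1, 2+2+2, 4+2, 2+1+1+1+1}. The candidates containing elements of all these cycle types are S_4 x C_2 (6T11) of order 48, S_6 (6T16) of order 720; the others are excluded. The observed types are precisely the cycle types that occur in S_4 x C_2 (6T11) (apart from the identity). Each of the other remaining candidates has further cycle types, and by the Chebotarev density theorem the matching factorization patterns would occur for a proportion of primes equal to their share of the group: S_6 (6T16) additionally contains elements of type 5+1, 3+2+1, 3+1+1+1 (304 of its 720 elements, about 42% of primes). None of the 29 primes tested shows any such pattern (for each of these groups the chance of that is below 10^-4), which rules them out. Hence G = S_4 x C_2 (6T11), of order 48.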